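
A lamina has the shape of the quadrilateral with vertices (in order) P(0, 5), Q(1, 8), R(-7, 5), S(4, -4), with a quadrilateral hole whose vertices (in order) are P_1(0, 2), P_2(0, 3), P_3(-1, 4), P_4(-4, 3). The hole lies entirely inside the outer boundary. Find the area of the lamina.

Outer boundary:
Apply Gauss's area formula: 2A = Σ (x_i·y_{i+1} − x_{i+1}·y_i), indices taken mod 4.
Cross-terms: -5, 61, 8, 20  ⇒  Σ = 84
Area = |Σ|/2 = 42.
Hole:
Apply the surveyor's formula: 2A = Σ (x_i·y_{i+1} − x_{i+1}·y_i), indices taken mod 4.
Cross-terms: 0, 3, 13, -8  ⇒  Σ = 8
Area = |Σ|/2 = 4.
Net area = 42 − 4 = 38.

38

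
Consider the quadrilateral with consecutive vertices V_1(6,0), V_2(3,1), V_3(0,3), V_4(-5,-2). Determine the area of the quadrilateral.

Apply the shoelace (surveyor's) formula: 2A = Σ (x_i·y_{i+1} − x_{i+1}·y_i), indices taken mod 4.
Σ = (6) + (9) + (15) + (12) = 42
Area = |Σ|/2 = 21.

21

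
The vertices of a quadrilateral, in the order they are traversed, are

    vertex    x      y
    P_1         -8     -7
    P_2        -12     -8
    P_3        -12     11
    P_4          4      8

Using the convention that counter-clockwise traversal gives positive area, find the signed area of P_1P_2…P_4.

P_1→P_2: (-8)(-8) − (-12)(-7) = -20
P_2→P_3: (-12)(11) − (-12)(-8) = -228
P_3→P_4: (-12)(8) − (4)(11) = -140
P_4→P_1: (4)(-7) − (-8)(8) = 36
Σ = -352
Signed area = Σ/2 = -176 (negative ⇒ clockwise traversal).

-176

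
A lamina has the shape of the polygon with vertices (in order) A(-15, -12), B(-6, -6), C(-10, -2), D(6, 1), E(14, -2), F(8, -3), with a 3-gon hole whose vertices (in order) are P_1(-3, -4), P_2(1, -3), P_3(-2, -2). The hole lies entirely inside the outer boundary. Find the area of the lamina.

107

Outer boundary:
Apply the shoelace formula: 2A = Σ (x_i·y_{i+1} − x_{i+1}·y_i), indices taken mod 6.
A→B: (-15)(-6) − (-6)(-12) = 18
B→C: (-6)(-2) − (-10)(-6) = -48
C→D: (-10)(1) − (6)(-2) = 2
D→E: (6)(-2) − (14)(1) = -26
E→F: (14)(-3) − (8)(-2) = -26
F→A: (8)(-12) − (-15)(-3) = -141
Σ = -221
Area = |Σ|/2 = 110.5.
Hole:
Σ = (13) + (-8) + (2) = 7
Area = |Σ|/2 = 3.5.
Net area = 110.5 − 3.5 = 107.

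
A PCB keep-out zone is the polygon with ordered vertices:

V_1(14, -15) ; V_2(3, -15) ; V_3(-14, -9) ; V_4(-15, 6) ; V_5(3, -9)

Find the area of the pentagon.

211.5

Apply the shoelace formula: 2A = Σ (x_i·y_{i+1} − x_{i+1}·y_i), indices taken mod 5.
V_1→V_2: (14)(-15) − (3)(-15) = -165
V_2→V_3: (3)(-9) − (-14)(-15) = -237
V_3→V_4: (-14)(6) − (-15)(-9) = -219
V_4→V_5: (-15)(-9) − (3)(6) = 117
V_5→V_1: (3)(-15) − (14)(-9) = 81
Σ = -423
Area = |Σ|/2 = 211.5.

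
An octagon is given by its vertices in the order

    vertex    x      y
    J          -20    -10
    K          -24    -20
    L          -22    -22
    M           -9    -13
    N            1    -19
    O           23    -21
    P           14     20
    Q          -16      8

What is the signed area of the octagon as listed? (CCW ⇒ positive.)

Apply the shoelace (surveyor's) formula: 2A = Σ (x_i·y_{i+1} − x_{i+1}·y_i), indices taken mod 8.
Cross-terms: 160, 88, 88, 184, 416, 754, 432, 320  ⇒  Σ = 2442
Signed area = Σ/2 = 1221 (positive ⇒ counter-clockwise traversal).

1221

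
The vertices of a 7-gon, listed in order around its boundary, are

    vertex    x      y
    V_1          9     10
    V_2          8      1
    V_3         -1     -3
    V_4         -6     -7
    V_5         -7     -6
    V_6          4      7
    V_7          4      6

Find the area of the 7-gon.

Σ = (-71) + (-23) + (-11) + (-13) + (-25) + (-4) + (-14) = -161
Area = |Σ|/2 = 80.5.

80.5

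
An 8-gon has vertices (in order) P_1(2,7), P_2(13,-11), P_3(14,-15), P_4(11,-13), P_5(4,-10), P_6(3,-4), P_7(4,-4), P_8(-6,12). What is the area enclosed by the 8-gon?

Apply the shoelace formula: 2A = Σ (x_i·y_{i+1} − x_{i+1}·y_i), indices taken mod 8.
Σ = (-113) + (-41) + (-17) + (-58) + (14) + (4) + (24) + (-66) = -253
Area = |Σ|/2 = 126.5.

126.5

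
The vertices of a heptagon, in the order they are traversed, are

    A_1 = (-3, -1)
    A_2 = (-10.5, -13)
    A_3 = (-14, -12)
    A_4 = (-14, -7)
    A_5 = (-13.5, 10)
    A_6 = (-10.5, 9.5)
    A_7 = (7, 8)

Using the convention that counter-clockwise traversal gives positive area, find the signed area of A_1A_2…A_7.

-244.375

Σ = (28.5) + (-56) + (-70) + (-234.5) + (-23.25) + (-150.5) + (17) = -488.75
Signed area = Σ/2 = -244.375 (negative ⇒ clockwise traversal).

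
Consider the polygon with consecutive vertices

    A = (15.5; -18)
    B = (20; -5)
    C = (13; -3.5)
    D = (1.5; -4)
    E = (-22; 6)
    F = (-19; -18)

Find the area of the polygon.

Apply Gauss's area formula: 2A = Σ (x_i·y_{i+1} − x_{i+1}·y_i), indices taken mod 6.
A→B: (15.5)(-5) − (20)(-18) = 282.5
B→C: (20)(-3.5) − (13)(-5) = -5
C→D: (13)(-4) − (1.5)(-3.5) = -46.75
D→E: (1.5)(6) − (-22)(-4) = -79
E→F: (-22)(-18) − (-19)(6) = 510
F→A: (-19)(-18) − (15.5)(-18) = 621
Σ = 1282.75
Area = |Σ|/2 = 641.375.

641.375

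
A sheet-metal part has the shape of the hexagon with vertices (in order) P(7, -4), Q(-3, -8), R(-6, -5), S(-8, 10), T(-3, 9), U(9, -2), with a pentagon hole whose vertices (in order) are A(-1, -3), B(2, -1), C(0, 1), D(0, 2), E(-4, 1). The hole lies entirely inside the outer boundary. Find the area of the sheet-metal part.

155

Outer boundary:
Apply the surveyor's formula: 2A = Σ (x_i·y_{i+1} − x_{i+1}·y_i), indices taken mod 6.
P→Q: (7)(-8) − (-3)(-4) = -68
Q→R: (-3)(-5) − (-6)(-8) = -33
R→S: (-6)(10) − (-8)(-5) = -100
S→T: (-8)(9) − (-3)(10) = -42
T→U: (-3)(-2) − (9)(9) = -75
U→P: (9)(-4) − (7)(-2) = -22
Σ = -340
Area = |Σ|/2 = 170.
Hole:
Apply Gauss's area formula: 2A = Σ (x_i·y_{i+1} − x_{i+1}·y_i), indices taken mod 5.
Σ = (7) + (2) + (0) + (8) + (13) = 30
Area = |Σ|/2 = 15.
Net area = 170 − 15 = 155.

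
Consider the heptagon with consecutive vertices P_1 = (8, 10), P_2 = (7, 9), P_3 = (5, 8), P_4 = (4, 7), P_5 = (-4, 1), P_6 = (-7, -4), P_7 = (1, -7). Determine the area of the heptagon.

95

Σ = (2) + (11) + (3) + (32) + (23) + (53) + (66) = 190
Area = |Σ|/2 = 95.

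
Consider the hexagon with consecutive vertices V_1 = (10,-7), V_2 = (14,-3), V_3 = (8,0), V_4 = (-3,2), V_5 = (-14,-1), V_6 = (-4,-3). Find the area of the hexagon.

Σ = (68) + (24) + (16) + (31) + (38) + (58) = 235
Area = |Σ|/2 = 117.5.

117.5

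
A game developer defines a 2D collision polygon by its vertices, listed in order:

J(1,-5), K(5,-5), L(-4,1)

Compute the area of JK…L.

Apply Gauss's area formula: 2A = Σ (x_i·y_{i+1} − x_{i+1}·y_i), indices taken mod 3.
Σ = (20) + (-15) + (19) = 24
Area = |Σ|/2 = 12.

12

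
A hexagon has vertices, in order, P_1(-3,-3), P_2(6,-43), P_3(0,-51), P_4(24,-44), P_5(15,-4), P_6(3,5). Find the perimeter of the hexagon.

142

|P_1P_2| = √((9)² + (-40)²) = √1681 = 41
|P_2P_3| = √((-6)² + (-8)²) = √100 = 10
|P_3P_4| = √((24)² + (7)²) = √625 = 25
|P_4P_5| = √((-9)² + (40)²) = √1681 = 41
|P_5P_6| = √((-12)² + (9)²) = √225 = 15
|P_6P_1| = √((-6)² + (-8)²) = √100 = 10
Perimeter = 41 + 10 + 25 + 41 + 15 + 10 = 142.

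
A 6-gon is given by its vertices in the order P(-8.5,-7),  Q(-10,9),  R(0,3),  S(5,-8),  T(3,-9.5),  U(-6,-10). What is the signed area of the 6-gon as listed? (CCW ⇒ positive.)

Apply Gauss's area formula: 2A = Σ (x_i·y_{i+1} − x_{i+1}·y_i), indices taken mod 6.
P→Q: (-8.5)(9) − (-10)(-7) = -146.5
Q→R: (-10)(3) − (0)(9) = -30
R→S: (0)(-8) − (5)(3) = -15
S→T: (5)(-9.5) − (3)(-8) = -23.5
T→U: (3)(-10) − (-6)(-9.5) = -87
U→P: (-6)(-7) − (-8.5)(-10) = -43
Σ = -345
Signed area = Σ/2 = -172.5 (negative ⇒ clockwise traversal).

-172.5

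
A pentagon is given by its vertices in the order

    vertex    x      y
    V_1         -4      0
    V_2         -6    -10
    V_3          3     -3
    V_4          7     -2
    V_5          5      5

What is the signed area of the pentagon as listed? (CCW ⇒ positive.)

Apply the surveyor's formula: 2A = Σ (x_i·y_{i+1} − x_{i+1}·y_i), indices taken mod 5.
V_1→V_2: (-4)(-10) − (-6)(0) = 40
V_2→V_3: (-6)(-3) − (3)(-10) = 48
V_3→V_4: (3)(-2) − (7)(-3) = 15
V_4→V_5: (7)(5) − (5)(-2) = 45
V_5→V_1: (5)(0) − (-4)(5) = 20
Σ = 168
Signed area = Σ/2 = 84 (positive ⇒ counter-clockwise traversal).

84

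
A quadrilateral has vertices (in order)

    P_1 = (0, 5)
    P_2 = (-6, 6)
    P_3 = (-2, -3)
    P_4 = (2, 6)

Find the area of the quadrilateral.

32

Apply the surveyor's formula: 2A = Σ (x_i·y_{i+1} − x_{i+1}·y_i), indices taken mod 4.
P_1→P_2: (0)(6) − (-6)(5) = 30
P_2→P_3: (-6)(-3) − (-2)(6) = 30
P_3→P_4: (-2)(6) − (2)(-3) = -6
P_4→P_1: (2)(5) − (0)(6) = 10
Σ = 64
Area = |Σ|/2 = 32.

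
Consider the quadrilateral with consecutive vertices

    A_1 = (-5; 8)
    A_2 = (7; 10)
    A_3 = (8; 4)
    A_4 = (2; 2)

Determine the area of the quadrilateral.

Cross-terms: -106, -52, 8, 26  ⇒  Σ = -124
Area = |Σ|/2 = 62.

62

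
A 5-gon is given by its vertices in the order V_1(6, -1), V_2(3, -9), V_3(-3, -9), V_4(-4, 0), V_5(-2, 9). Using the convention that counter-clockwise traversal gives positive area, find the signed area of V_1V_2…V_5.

-114.5

Σ = (-51) + (-54) + (-36) + (-36) + (-52) = -229
Signed area = Σ/2 = -114.5 (negative ⇒ clockwise traversal).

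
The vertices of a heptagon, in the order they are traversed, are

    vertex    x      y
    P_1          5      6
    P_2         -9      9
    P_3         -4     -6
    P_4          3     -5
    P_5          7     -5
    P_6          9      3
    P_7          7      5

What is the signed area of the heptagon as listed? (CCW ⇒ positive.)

177

Apply the shoelace (surveyor's) formula: 2A = Σ (x_i·y_{i+1} − x_{i+1}·y_i), indices taken mod 7.
P_1→P_2: (5)(9) − (-9)(6) = 99
P_2→P_3: (-9)(-6) − (-4)(9) = 90
P_3→P_4: (-4)(-5) − (3)(-6) = 38
P_4→P_5: (3)(-5) − (7)(-5) = 20
P_5→P_6: (7)(3) − (9)(-5) = 66
P_6→P_7: (9)(5) − (7)(3) = 24
P_7→P_1: (7)(6) − (5)(5) = 17
Σ = 354
Signed area = Σ/2 = 177 (positive ⇒ counter-clockwise traversal).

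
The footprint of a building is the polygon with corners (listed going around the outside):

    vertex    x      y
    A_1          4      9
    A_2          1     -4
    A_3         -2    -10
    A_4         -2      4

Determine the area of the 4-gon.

52.5

Σ = (-25) + (-18) + (-28) + (-34) = -105
Area = |Σ|/2 = 52.5.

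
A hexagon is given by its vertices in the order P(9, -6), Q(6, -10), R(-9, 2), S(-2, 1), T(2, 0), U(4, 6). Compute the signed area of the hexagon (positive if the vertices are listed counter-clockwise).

-102.5

Σ = (-54) + (-78) + (-5) + (-2) + (12) + (-78) = -205
Signed area = Σ/2 = -102.5 (negative ⇒ clockwise traversal).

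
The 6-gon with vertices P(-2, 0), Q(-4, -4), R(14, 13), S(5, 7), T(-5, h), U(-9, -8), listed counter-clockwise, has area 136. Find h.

The doubled signed area Σ (x_i y_{i+1} − x_{i+1} y_i) is linear in h.
With h=0 it equals 104; the coefficient of h is 14 (from the two edges through T).
So 14·h + 104 = 2·136 = 272 ⇒ h = 12.

12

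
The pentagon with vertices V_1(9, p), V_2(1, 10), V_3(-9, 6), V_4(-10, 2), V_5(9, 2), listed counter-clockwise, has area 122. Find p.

9

The doubled signed area Σ (x_i y_{i+1} − x_{i+1} y_i) is linear in p.
With p=0 it equals 172; the coefficient of p is 8 (from the two edges through V_1).
So 8·p + 172 = 2·122 = 244 ⇒ p = 9.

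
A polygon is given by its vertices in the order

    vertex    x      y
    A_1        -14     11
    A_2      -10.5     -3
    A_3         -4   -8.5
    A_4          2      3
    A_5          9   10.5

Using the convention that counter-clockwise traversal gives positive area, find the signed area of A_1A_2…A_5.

239.875

Apply the shoelace formula: 2A = Σ (x_i·y_{i+1} − x_{i+1}·y_i), indices taken mod 5.
A_1→A_2: (-14)(-3) − (-10.5)(11) = 157.5
A_2→A_3: (-10.5)(-8.5) − (-4)(-3) = 77.25
A_3→A_4: (-4)(3) − (2)(-8.5) = 5
A_4→A_5: (2)(10.5) − (9)(3) = -6
A_5→A_1: (9)(11) − (-14)(10.5) = 246
Σ = 479.75
Signed area = Σ/2 = 239.875 (positive ⇒ counter-clockwise traversal).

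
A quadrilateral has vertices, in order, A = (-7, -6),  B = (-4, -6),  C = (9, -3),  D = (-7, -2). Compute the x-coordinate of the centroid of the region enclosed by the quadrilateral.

-338/219

Apply the surveyor's formula. First the cross-terms c_i = x_i·y_{i+1} − x_{i+1}·y_i:
  18, 66, -39, 28  ⇒  2A = 73, A = 36.5.
Then Σ (x_i + x_{i+1})·c_i = -338, so x̄ = -338 / (6·36.5) = -338/219.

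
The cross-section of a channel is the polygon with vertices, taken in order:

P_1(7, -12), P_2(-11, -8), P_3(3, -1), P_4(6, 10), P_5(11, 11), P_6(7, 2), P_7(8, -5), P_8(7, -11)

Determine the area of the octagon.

163.5

Apply the shoelace (surveyor's) formula: 2A = Σ (x_i·y_{i+1} − x_{i+1}·y_i), indices taken mod 8.
Σ = (-188) + (35) + (36) + (-44) + (-55) + (-51) + (-53) + (-7) = -327
Area = |Σ|/2 = 163.5.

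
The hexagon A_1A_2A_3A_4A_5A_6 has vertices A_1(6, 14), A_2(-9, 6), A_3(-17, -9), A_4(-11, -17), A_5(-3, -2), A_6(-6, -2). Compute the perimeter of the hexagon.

|A_1A_2| = √((-15)² + (-8)²) = √289 = 17
|A_2A_3| = √((-8)² + (-15)²) = √289 = 17
|A_3A_4| = √((6)² + (-8)²) = √100 = 10
|A_4A_5| = √((8)² + (15)²) = √289 = 17
|A_5A_6| = √((-3)² + (0)²) = √9 = 3
|A_6A_1| = √((12)² + (16)²) = √400 = 20
Perimeter = 17 + 17 + 10 + 17 + 3 + 20 = 84.

84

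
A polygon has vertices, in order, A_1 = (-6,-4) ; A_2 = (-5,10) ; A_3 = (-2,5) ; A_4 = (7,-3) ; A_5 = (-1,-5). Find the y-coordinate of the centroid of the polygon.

25/178

Apply the shoelace formula. First the cross-terms c_i = x_i·y_{i+1} − x_{i+1}·y_i:
  -80, -5, -29, -38, -26  ⇒  2A = -178, A = -89.
Then Σ (y_i + y_{i+1})·c_i = -75, so ȳ = -75 / (6·(-89)) = 25/178.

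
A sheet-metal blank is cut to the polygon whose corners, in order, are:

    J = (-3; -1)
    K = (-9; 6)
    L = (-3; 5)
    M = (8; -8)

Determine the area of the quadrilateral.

51

Apply the surveyor's formula: 2A = Σ (x_i·y_{i+1} − x_{i+1}·y_i), indices taken mod 4.
Cross-terms: -27, -27, -16, -32  ⇒  Σ = -102
Area = |Σ|/2 = 51.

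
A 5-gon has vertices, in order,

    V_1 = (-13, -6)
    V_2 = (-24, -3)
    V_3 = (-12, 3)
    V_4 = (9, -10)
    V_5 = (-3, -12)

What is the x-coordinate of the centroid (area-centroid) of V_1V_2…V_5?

Apply Gauss's area formula. First the cross-terms c_i = x_i·y_{i+1} − x_{i+1}·y_i:
  -105, -108, 93, -138, -138  ⇒  2A = -396, A = -198.
Then Σ (x_i + x_{i+1})·c_i = 8874, so x̄ = 8874 / (6·(-198)) = -493/66.

-493/66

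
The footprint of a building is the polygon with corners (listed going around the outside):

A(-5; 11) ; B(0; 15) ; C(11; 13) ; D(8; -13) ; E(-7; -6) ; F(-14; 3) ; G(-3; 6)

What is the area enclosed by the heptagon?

404.5

Cross-terms: -75, -165, -247, -139, -105, -75, -3  ⇒  Σ = -809
Area = |Σ|/2 = 404.5.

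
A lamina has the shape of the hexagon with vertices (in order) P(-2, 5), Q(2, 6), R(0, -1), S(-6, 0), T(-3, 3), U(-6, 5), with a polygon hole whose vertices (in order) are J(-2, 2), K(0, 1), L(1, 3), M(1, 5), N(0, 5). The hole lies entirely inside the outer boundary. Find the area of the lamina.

25.5

Outer boundary:
Cross-terms: -22, -2, -6, -18, 3, -20  ⇒  Σ = -65
Area = |Σ|/2 = 32.5.
Hole:
Apply the surveyor's formula: 2A = Σ (x_i·y_{i+1} − x_{i+1}·y_i), indices taken mod 5.
J→K: (-2)(1) − (0)(2) = -2
K→L: (0)(3) − (1)(1) = -1
L→M: (1)(5) − (1)(3) = 2
M→N: (1)(5) − (0)(5) = 5
N→J: (0)(2) − (-2)(5) = 10
Σ = 14
Area = |Σ|/2 = 7.
Net area = 32.5 − 7 = 25.5.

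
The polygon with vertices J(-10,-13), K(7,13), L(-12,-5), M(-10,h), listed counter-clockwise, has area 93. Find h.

Write out the shoelace sum; only the two edges meeting at M involve h:
2·Area = [((-12)·h − (-10)·(-5)) + ((-10)·(-13) − (-10)·h)] + 82
       = -2·h + 162 = 186
⇒ h = -12.

-12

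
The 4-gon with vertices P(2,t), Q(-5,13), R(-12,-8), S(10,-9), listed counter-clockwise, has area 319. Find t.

14

The doubled signed area Σ (x_i y_{i+1} − x_{i+1} y_i) is linear in t.
With t=0 it equals 428; the coefficient of t is 15 (from the two edges through P).
So 15·t + 428 = 2·319 = 638 ⇒ t = 14.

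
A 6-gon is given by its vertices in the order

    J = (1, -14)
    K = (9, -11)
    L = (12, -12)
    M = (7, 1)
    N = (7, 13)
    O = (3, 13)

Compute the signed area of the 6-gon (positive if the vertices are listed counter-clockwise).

158

Apply the surveyor's formula: 2A = Σ (x_i·y_{i+1} − x_{i+1}·y_i), indices taken mod 6.
Σ = (115) + (24) + (96) + (84) + (52) + (-55) = 316
Signed area = Σ/2 = 158 (positive ⇒ counter-clockwise traversal).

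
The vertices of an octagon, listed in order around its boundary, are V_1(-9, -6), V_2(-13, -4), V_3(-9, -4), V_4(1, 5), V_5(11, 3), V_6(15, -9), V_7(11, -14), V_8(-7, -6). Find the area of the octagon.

V_1→V_2: (-9)(-4) − (-13)(-6) = -42
V_2→V_3: (-13)(-4) − (-9)(-4) = 16
V_3→V_4: (-9)(5) − (1)(-4) = -41
V_4→V_5: (1)(3) − (11)(5) = -52
V_5→V_6: (11)(-9) − (15)(3) = -144
V_6→V_7: (15)(-14) − (11)(-9) = -111
V_7→V_8: (11)(-6) − (-7)(-14) = -164
V_8→V_1: (-7)(-6) − (-9)(-6) = -12
Σ = -550
Area = |Σ|/2 = 275.

275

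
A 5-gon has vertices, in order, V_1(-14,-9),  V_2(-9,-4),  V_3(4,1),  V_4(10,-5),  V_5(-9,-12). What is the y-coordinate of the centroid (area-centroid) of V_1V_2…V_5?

Apply Gauss's area formula. First the cross-terms c_i = x_i·y_{i+1} − x_{i+1}·y_i:
  -25, 7, -30, -165, -87  ⇒  2A = -300, A = -150.
Then Σ (y_i + y_{i+1})·c_i = 5056, so ȳ = 5056 / (6·(-150)) = -1264/225.

-1264/225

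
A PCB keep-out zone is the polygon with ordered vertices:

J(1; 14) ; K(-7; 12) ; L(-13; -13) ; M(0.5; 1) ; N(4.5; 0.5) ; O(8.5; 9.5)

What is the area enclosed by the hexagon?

247.125

Apply the shoelace formula: 2A = Σ (x_i·y_{i+1} − x_{i+1}·y_i), indices taken mod 6.
Cross-terms: 110, 247, -6.5, -4.25, 38.5, 109.5  ⇒  Σ = 494.25
Area = |Σ|/2 = 247.125.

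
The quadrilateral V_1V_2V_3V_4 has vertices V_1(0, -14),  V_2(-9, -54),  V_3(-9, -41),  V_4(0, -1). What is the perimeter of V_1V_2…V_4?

108

|V_1V_2| = √((-9)² + (-40)²) = √1681 = 41
|V_2V_3| = √((0)² + (13)²) = √169 = 13
|V_3V_4| = √((9)² + (40)²) = √1681 = 41
|V_4V_1| = √((0)² + (-13)²) = √169 = 13
Perimeter = 41 + 13 + 41 + 13 = 108.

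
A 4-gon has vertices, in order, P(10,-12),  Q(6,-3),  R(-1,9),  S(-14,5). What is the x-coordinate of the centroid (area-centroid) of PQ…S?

-340/249

Apply Gauss's area formula. First the cross-terms c_i = x_i·y_{i+1} − x_{i+1}·y_i:
  42, 51, 121, 118  ⇒  2A = 332, A = 166.
Then Σ (x_i + x_{i+1})·c_i = -1360, so x̄ = -1360 / (6·166) = -340/249.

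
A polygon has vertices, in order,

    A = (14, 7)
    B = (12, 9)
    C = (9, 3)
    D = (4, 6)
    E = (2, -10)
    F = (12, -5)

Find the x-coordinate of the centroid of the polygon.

Apply Gauss's area formula. First the cross-terms c_i = x_i·y_{i+1} − x_{i+1}·y_i:
  42, -45, 42, -52, 110, 154  ⇒  2A = 251, A = 125.5.
Then Σ (x_i + x_{i+1})·c_i = 5925, so x̄ = 5925 / (6·125.5) = 1975/251.

1975/251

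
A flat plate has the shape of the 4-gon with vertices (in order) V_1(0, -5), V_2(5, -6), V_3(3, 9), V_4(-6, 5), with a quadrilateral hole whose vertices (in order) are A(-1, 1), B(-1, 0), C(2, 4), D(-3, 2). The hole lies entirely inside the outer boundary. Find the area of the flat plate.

87.5

Outer boundary:
Apply the shoelace (surveyor's) formula: 2A = Σ (x_i·y_{i+1} − x_{i+1}·y_i), indices taken mod 4.
Cross-terms: 25, 63, 69, 30  ⇒  Σ = 187
Area = |Σ|/2 = 93.5.
Hole:
Cross-terms: 1, -4, 16, -1  ⇒  Σ = 12
Area = |Σ|/2 = 6.
Net area = 93.5 − 6 = 87.5.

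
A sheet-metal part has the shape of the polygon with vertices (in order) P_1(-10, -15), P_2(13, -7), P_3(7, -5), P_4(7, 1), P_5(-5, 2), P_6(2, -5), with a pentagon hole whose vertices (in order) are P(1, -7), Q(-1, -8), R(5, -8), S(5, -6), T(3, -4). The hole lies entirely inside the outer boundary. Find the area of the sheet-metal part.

113.5

Outer boundary:
Apply the surveyor's formula: 2A = Σ (x_i·y_{i+1} − x_{i+1}·y_i), indices taken mod 6.
Σ = (265) + (-16) + (42) + (19) + (21) + (-80) = 251
Area = |Σ|/2 = 125.5.
Hole:
P→Q: (1)(-8) − (-1)(-7) = -15
Q→R: (-1)(-8) − (5)(-8) = 48
R→S: (5)(-6) − (5)(-8) = 10
S→T: (5)(-4) − (3)(-6) = -2
T→P: (3)(-7) − (1)(-4) = -17
Σ = 24
Area = |Σ|/2 = 12.
Net area = 125.5 − 12 = 113.5.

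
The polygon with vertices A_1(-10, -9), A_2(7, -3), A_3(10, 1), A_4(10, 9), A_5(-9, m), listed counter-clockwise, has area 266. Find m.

The doubled signed area Σ (x_i y_{i+1} − x_{i+1} y_i) is linear in m.
With m=0 it equals 372; the coefficient of m is 20 (from the two edges through A_5).
So 20·m + 372 = 2·266 = 532 ⇒ m = 8.

8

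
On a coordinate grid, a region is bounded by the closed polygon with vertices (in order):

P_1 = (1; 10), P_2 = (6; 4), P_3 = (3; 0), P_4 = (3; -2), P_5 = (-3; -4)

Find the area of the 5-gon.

59

Apply the shoelace formula: 2A = Σ (x_i·y_{i+1} − x_{i+1}·y_i), indices taken mod 5.
Σ = (-56) + (-12) + (-6) + (-18) + (-26) = -118
Area = |Σ|/2 = 59.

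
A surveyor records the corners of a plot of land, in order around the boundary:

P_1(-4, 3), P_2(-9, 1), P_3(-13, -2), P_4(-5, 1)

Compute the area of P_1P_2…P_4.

10

Apply the surveyor's formula: 2A = Σ (x_i·y_{i+1} − x_{i+1}·y_i), indices taken mod 4.
Cross-terms: 23, 31, -23, -11  ⇒  Σ = 20
Area = |Σ|/2 = 10.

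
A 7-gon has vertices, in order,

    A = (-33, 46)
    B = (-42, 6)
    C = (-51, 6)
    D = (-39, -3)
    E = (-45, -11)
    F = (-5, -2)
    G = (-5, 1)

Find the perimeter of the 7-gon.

172

|AB| = √((-9)² + (-40)²) = √1681 = 41
|BC| = √((-9)² + (0)²) = √81 = 9
|CD| = √((12)² + (-9)²) = √225 = 15
|DE| = √((-6)² + (-8)²) = √100 = 10
|EF| = √((40)² + (9)²) = √1681 = 41
|FG| = √((0)² + (3)²) = √9 = 3
|GA| = √((-28)² + (45)²) = √2809 = 53
Perimeter = 41 + 9 + 15 + 10 + 41 + 3 + 53 = 172.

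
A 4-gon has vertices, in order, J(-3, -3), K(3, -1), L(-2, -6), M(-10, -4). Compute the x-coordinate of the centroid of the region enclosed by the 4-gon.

Apply the surveyor's formula. First the cross-terms c_i = x_i·y_{i+1} − x_{i+1}·y_i:
  12, -20, -52, 18  ⇒  2A = -42, A = -21.
Then Σ (x_i + x_{i+1})·c_i = 370, so x̄ = 370 / (6·(-21)) = -185/63.

-185/63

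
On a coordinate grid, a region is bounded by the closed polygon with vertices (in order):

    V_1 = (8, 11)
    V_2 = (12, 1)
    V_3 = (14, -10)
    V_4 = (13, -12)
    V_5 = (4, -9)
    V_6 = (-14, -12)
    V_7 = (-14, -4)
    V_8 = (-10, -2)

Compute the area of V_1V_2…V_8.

Apply the shoelace formula: 2A = Σ (x_i·y_{i+1} − x_{i+1}·y_i), indices taken mod 8.
Σ = (-124) + (-134) + (-38) + (-69) + (-174) + (-112) + (-12) + (-94) = -757
Area = |Σ|/2 = 378.5.

378.5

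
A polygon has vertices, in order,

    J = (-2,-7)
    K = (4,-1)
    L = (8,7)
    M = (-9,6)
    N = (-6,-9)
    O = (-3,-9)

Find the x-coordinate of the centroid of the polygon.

Apply the shoelace formula. First the cross-terms c_i = x_i·y_{i+1} − x_{i+1}·y_i:
  30, 36, 111, 117, 27, 3  ⇒  2A = 324, A = 162.
Then Σ (x_i + x_{i+1})·c_i = -1632, so x̄ = -1632 / (6·162) = -136/81.

-136/81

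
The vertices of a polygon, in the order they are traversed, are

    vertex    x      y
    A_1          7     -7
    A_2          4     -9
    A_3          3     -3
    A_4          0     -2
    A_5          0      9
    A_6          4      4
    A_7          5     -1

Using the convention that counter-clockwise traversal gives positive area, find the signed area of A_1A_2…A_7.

Apply the surveyor's formula: 2A = Σ (x_i·y_{i+1} − x_{i+1}·y_i), indices taken mod 7.
A_1→A_2: (7)(-9) − (4)(-7) = -35
A_2→A_3: (4)(-3) − (3)(-9) = 15
A_3→A_4: (3)(-2) − (0)(-3) = -6
A_4→A_5: (0)(9) − (0)(-2) = 0
A_5→A_6: (0)(4) − (4)(9) = -36
A_6→A_7: (4)(-1) − (5)(4) = -24
A_7→A_1: (5)(-7) − (7)(-1) = -28
Σ = -114
Signed area = Σ/2 = -57 (negative ⇒ clockwise traversal).

-57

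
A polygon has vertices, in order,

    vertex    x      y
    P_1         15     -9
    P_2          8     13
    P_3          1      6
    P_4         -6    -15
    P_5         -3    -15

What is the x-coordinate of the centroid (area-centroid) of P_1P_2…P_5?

299/62

Apply the surveyor's formula. First the cross-terms c_i = x_i·y_{i+1} − x_{i+1}·y_i:
  267, 35, 21, 45, 252  ⇒  2A = 620, A = 310.
Then Σ (x_i + x_{i+1})·c_i = 8970, so x̄ = 8970 / (6·310) = 299/62.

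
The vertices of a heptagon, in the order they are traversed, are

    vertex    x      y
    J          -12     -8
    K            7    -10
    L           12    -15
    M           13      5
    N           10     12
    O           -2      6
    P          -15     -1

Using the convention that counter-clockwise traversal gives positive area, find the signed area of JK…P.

418

Apply the shoelace formula: 2A = Σ (x_i·y_{i+1} − x_{i+1}·y_i), indices taken mod 7.
J→K: (-12)(-10) − (7)(-8) = 176
K→L: (7)(-15) − (12)(-10) = 15
L→M: (12)(5) − (13)(-15) = 255
M→N: (13)(12) − (10)(5) = 106
N→O: (10)(6) − (-2)(12) = 84
O→P: (-2)(-1) − (-15)(6) = 92
P→J: (-15)(-8) − (-12)(-1) = 108
Σ = 836
Signed area = Σ/2 = 418 (positive ⇒ counter-clockwise traversal).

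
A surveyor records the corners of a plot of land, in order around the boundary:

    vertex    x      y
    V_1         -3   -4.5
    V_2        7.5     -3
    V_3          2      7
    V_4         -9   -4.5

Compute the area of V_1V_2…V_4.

Apply Gauss's area formula: 2A = Σ (x_i·y_{i+1} − x_{i+1}·y_i), indices taken mod 4.
V_1→V_2: (-3)(-3) − (7.5)(-4.5) = 42.75
V_2→V_3: (7.5)(7) − (2)(-3) = 58.5
V_3→V_4: (2)(-4.5) − (-9)(7) = 54
V_4→V_1: (-9)(-4.5) − (-3)(-4.5) = 27
Σ = 182.25
Area = |Σ|/2 = 91.125.

91.125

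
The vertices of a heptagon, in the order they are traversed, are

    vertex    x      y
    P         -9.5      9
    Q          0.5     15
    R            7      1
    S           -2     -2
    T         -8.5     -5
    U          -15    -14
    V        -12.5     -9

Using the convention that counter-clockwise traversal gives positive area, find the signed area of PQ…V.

-232.25

Apply the shoelace formula: 2A = Σ (x_i·y_{i+1} − x_{i+1}·y_i), indices taken mod 7.
P→Q: (-9.5)(15) − (0.5)(9) = -147
Q→R: (0.5)(1) − (7)(15) = -104.5
R→S: (7)(-2) − (-2)(1) = -12
S→T: (-2)(-5) − (-8.5)(-2) = -7
T→U: (-8.5)(-14) − (-15)(-5) = 44
U→V: (-15)(-9) − (-12.5)(-14) = -40
V→P: (-12.5)(9) − (-9.5)(-9) = -198
Σ = -464.5
Signed area = Σ/2 = -232.25 (negative ⇒ clockwise traversal).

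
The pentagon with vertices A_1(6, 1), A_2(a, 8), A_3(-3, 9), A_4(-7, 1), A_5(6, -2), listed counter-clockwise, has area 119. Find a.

The doubled signed area Σ (x_i y_{i+1} − x_{i+1} y_i) is linear in a.
With a=0 it equals 158; the coefficient of a is 8 (from the two edges through A_2).
So 8·a + 158 = 2·119 = 238 ⇒ a = 10.

10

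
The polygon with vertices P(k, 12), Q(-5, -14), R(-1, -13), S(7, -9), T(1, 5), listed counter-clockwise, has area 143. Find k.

Write out the shoelace sum; only the two edges meeting at P involve k:
2·Area = [(1·12 − k·5) + (k·(-14) − (-5)·12)] + 195
       = -19·k + 267 = 286
⇒ k = -1.

-1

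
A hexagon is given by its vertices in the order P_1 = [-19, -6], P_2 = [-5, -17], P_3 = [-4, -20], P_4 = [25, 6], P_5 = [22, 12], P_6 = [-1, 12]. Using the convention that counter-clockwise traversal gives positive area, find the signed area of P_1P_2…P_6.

739.5

Σ = (293) + (32) + (476) + (168) + (276) + (234) = 1479
Signed area = Σ/2 = 739.5 (positive ⇒ counter-clockwise traversal).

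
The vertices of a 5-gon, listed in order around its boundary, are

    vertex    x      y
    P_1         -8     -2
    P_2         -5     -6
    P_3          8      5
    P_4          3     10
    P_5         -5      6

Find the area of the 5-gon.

Apply the shoelace formula: 2A = Σ (x_i·y_{i+1} − x_{i+1}·y_i), indices taken mod 5.
P_1→P_2: (-8)(-6) − (-5)(-2) = 38
P_2→P_3: (-5)(5) − (8)(-6) = 23
P_3→P_4: (8)(10) − (3)(5) = 65
P_4→P_5: (3)(6) − (-5)(10) = 68
P_5→P_1: (-5)(-2) − (-8)(6) = 58
Σ = 252
Area = |Σ|/2 = 126.

126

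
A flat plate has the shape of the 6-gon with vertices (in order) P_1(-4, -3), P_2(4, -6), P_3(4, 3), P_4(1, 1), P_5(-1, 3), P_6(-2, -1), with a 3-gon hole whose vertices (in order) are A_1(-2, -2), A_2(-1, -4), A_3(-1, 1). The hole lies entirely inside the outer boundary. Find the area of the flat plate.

40.5

Outer boundary:
Cross-terms: 36, 36, 1, 4, 7, 2  ⇒  Σ = 86
Area = |Σ|/2 = 43.
Hole:
A_1→A_2: (-2)(-4) − (-1)(-2) = 6
A_2→A_3: (-1)(1) − (-1)(-4) = -5
A_3→A_1: (-1)(-2) − (-2)(1) = 4
Σ = 5
Area = |Σ|/2 = 2.5.
Net area = 43 − 2.5 = 40.5.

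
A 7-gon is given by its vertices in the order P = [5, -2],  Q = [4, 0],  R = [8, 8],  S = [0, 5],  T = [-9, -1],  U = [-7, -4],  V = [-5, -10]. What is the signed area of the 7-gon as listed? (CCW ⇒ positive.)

132

Σ = (8) + (32) + (40) + (45) + (29) + (50) + (60) = 264
Signed area = Σ/2 = 132 (positive ⇒ counter-clockwise traversal).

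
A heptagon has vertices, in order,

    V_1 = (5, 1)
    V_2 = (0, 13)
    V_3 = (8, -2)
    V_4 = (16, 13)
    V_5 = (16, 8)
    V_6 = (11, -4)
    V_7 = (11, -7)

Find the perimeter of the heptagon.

78

|V_1V_2| = √((-5)² + (12)²) = √169 = 13
|V_2V_3| = √((8)² + (-15)²) = √289 = 17
|V_3V_4| = √((8)² + (15)²) = √289 = 17
|V_4V_5| = √((0)² + (-5)²) = √25 = 5
|V_5V_6| = √((-5)² + (-12)²) = √169 = 13
|V_6V_7| = √((0)² + (-3)²) = √9 = 3
|V_7V_1| = √((-6)² + (8)²) = √100 = 10
Perimeter = 13 + 17 + 17 + 5 + 13 + 3 + 10 = 78.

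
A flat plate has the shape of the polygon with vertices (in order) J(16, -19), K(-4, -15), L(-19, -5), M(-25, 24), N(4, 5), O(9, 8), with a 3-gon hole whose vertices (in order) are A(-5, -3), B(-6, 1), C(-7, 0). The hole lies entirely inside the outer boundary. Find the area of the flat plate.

845

Outer boundary:
Apply the shoelace (surveyor's) formula: 2A = Σ (x_i·y_{i+1} − x_{i+1}·y_i), indices taken mod 6.
Σ = (-316) + (-265) + (-581) + (-221) + (-13) + (-299) = -1695
Area = |Σ|/2 = 847.5.
Hole:
Σ = (-23) + (7) + (21) = 5
Area = |Σ|/2 = 2.5.
Net area = 847.5 − 2.5 = 845.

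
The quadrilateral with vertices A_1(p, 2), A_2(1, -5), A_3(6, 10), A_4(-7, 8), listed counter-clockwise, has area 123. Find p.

-8

Write out the shoelace sum; only the two edges meeting at A_1 involve p:
2·Area = [((-7)·2 − p·8) + (p·(-5) − 1·2)] + 158
       = -13·p + 142 = 246
⇒ p = -8.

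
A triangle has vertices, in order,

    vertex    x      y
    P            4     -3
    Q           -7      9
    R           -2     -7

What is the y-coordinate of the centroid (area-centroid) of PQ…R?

-1/3

Apply the shoelace formula. First the cross-terms c_i = x_i·y_{i+1} − x_{i+1}·y_i:
  15, 67, 34  ⇒  2A = 116, A = 58.
Then Σ (y_i + y_{i+1})·c_i = -116, so ȳ = -116 / (6·58) = -1/3.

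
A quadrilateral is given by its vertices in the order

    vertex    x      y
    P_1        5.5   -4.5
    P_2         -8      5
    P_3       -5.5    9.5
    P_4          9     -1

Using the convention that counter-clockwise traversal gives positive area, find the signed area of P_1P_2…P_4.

Cross-terms: -8.5, -48.5, -80, -35  ⇒  Σ = -172
Signed area = Σ/2 = -86 (negative ⇒ clockwise traversal).

-86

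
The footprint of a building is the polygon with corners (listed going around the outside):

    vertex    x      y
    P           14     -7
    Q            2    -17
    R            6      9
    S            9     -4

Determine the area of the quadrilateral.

Apply the shoelace formula: 2A = Σ (x_i·y_{i+1} − x_{i+1}·y_i), indices taken mod 4.
P→Q: (14)(-17) − (2)(-7) = -224
Q→R: (2)(9) − (6)(-17) = 120
R→S: (6)(-4) − (9)(9) = -105
S→P: (9)(-7) − (14)(-4) = -7
Σ = -216
Area = |Σ|/2 = 108.

108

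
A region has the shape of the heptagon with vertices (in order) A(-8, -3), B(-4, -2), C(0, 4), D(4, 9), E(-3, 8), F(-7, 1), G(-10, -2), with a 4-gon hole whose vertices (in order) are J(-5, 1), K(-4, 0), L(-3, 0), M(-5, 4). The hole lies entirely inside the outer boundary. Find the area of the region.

57.5

Outer boundary:
A→B: (-8)(-2) − (-4)(-3) = 4
B→C: (-4)(4) − (0)(-2) = -16
C→D: (0)(9) − (4)(4) = -16
D→E: (4)(8) − (-3)(9) = 59
E→F: (-3)(1) − (-7)(8) = 53
F→G: (-7)(-2) − (-10)(1) = 24
G→A: (-10)(-3) − (-8)(-2) = 14
Σ = 122
Area = |Σ|/2 = 61.
Hole:
Σ = (4) + (0) + (-12) + (15) = 7
Area = |Σ|/2 = 3.5.
Net area = 61 − 3.5 = 57.5.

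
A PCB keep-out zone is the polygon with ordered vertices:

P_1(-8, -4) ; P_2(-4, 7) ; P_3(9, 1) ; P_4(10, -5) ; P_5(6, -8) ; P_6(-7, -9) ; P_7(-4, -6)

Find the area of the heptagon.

Cross-terms: -72, -67, -55, -50, -110, 6, -32  ⇒  Σ = -380
Area = |Σ|/2 = 190.

190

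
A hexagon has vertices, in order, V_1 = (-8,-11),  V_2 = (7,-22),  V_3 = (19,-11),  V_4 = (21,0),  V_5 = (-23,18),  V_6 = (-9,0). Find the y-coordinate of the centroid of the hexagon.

-563/183

Apply the surveyor's formula. First the cross-terms c_i = x_i·y_{i+1} − x_{i+1}·y_i:
  253, 341, 231, 378, 162, 99  ⇒  2A = 1464, A = 732.
Then Σ (y_i + y_{i+1})·c_i = -13512, so ȳ = -13512 / (6·732) = -563/183.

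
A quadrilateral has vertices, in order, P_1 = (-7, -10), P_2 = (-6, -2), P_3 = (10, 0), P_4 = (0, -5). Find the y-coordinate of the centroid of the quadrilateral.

Apply the surveyor's formula. First the cross-terms c_i = x_i·y_{i+1} − x_{i+1}·y_i:
  -46, 20, -50, -35  ⇒  2A = -111, A = -55.5.
Then Σ (y_i + y_{i+1})·c_i = 1287, so ȳ = 1287 / (6·(-55.5)) = -143/37.

-143/37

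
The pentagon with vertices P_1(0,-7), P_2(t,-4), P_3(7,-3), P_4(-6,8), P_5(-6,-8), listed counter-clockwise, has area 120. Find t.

9

Write out the shoelace sum; only the two edges meeting at P_2 involve t:
2·Area = [(0·(-4) − t·(-7)) + (t·(-3) − 7·(-4))] + 176
       = 4·t + 204 = 240
⇒ t = 9.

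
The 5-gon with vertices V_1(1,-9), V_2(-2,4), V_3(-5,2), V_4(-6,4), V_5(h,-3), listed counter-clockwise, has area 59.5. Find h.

Write out the shoelace sum; only the two edges meeting at V_5 involve h:
2·Area = [((-6)·(-3) − h·4) + (h·(-9) − 1·(-3))] + -6
       = -13·h + 15 = 119
⇒ h = -8.

-8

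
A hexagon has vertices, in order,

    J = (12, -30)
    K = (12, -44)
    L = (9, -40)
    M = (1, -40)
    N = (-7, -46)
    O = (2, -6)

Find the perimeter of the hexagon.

104

|JK| = √((0)² + (-14)²) = √196 = 14
|KL| = √((-3)² + (4)²) = √25 = 5
|LM| = √((-8)² + (0)²) = √64 = 8
|MN| = √((-8)² + (-6)²) = √100 = 10
|NO| = √((9)² + (40)²) = √1681 = 41
|OJ| = √((10)² + (-24)²) = √676 = 26
Perimeter = 14 + 5 + 8 + 10 + 41 + 26 = 104.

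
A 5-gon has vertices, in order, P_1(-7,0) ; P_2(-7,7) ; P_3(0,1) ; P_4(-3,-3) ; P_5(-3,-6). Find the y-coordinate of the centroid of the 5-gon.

39/43

Apply the shoelace formula. First the cross-terms c_i = x_i·y_{i+1} − x_{i+1}·y_i:
  -49, -7, 3, 9, -42  ⇒  2A = -86, A = -43.
Then Σ (y_i + y_{i+1})·c_i = -234, so ȳ = -234 / (6·(-43)) = 39/43.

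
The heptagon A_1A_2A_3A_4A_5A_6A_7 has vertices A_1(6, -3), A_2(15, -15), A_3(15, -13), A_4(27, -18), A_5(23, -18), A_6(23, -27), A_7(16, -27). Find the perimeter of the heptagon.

76

|A_1A_2| = √((9)² + (-12)²) = √225 = 15
|A_2A_3| = √((0)² + (2)²) = √4 = 2
|A_3A_4| = √((12)² + (-5)²) = √169 = 13
|A_4A_5| = √((-4)² + (0)²) = √16 = 4
|A_5A_6| = √((0)² + (-9)²) = √81 = 9
|A_6A_7| = √((-7)² + (0)²) = √49 = 7
|A_7A_1| = √((-10)² + (24)²) = √676 = 26
Perimeter = 15 + 2 + 13 + 4 + 9 + 7 + 26 = 76.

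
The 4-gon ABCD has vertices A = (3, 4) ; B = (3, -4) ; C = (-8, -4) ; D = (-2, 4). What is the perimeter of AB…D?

|AB| = √((0)² + (-8)²) = √64 = 8
|BC| = √((-11)² + (0)²) = √121 = 11
|CD| = √((6)² + (8)²) = √100 = 10
|DA| = √((5)² + (0)²) = √25 = 5
Perimeter = 8 + 11 + 10 + 5 = 34.

34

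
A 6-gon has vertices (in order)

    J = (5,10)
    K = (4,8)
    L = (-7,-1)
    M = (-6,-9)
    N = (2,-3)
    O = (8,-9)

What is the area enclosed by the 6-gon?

138

Σ = (0) + (52) + (57) + (36) + (6) + (125) = 276
Area = |Σ|/2 = 138.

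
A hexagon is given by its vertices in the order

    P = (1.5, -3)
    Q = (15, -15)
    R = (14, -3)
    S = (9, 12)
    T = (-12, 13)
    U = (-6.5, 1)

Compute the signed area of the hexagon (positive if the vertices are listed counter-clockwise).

Apply Gauss's area formula: 2A = Σ (x_i·y_{i+1} − x_{i+1}·y_i), indices taken mod 6.
Σ = (22.5) + (165) + (195) + (261) + (72.5) + (18) = 734
Signed area = Σ/2 = 367 (positive ⇒ counter-clockwise traversal).

367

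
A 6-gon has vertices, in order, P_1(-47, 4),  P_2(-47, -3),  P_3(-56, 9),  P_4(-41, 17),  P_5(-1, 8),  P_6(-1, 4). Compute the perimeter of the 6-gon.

|P_1P_2| = √((0)² + (-7)²) = √49 = 7
|P_2P_3| = √((-9)² + (12)²) = √225 = 15
|P_3P_4| = √((15)² + (8)²) = √289 = 17
|P_4P_5| = √((40)² + (-9)²) = √1681 = 41
|P_5P_6| = √((0)² + (-4)²) = √16 = 4
|P_6P_1| = √((-46)² + (0)²) = √2116 = 46
Perimeter = 7 + 15 + 17 + 41 + 4 + 46 = 130.

130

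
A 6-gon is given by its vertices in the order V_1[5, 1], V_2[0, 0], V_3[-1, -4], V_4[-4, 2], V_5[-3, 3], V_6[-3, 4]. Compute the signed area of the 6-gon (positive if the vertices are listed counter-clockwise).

Apply the shoelace (surveyor's) formula: 2A = Σ (x_i·y_{i+1} − x_{i+1}·y_i), indices taken mod 6.
Σ = (0) + (0) + (-18) + (-6) + (-3) + (-23) = -50
Signed area = Σ/2 = -25 (negative ⇒ clockwise traversal).

-25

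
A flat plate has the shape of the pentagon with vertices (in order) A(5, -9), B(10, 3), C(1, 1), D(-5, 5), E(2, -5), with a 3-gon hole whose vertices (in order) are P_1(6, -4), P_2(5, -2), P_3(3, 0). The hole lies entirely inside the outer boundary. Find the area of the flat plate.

Outer boundary:
Apply the shoelace formula: 2A = Σ (x_i·y_{i+1} − x_{i+1}·y_i), indices taken mod 5.
Σ = (105) + (7) + (10) + (15) + (7) = 144
Area = |Σ|/2 = 72.
Hole:
Apply Gauss's area formula: 2A = Σ (x_i·y_{i+1} − x_{i+1}·y_i), indices taken mod 3.
Cross-terms: 8, 6, -12  ⇒  Σ = 2
Area = |Σ|/2 = 1.
Net area = 72 − 1 = 71.

71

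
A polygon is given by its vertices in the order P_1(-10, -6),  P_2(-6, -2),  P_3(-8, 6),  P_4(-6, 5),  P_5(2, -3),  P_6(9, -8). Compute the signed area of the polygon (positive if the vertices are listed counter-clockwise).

-93.5

P_1→P_2: (-10)(-2) − (-6)(-6) = -16
P_2→P_3: (-6)(6) − (-8)(-2) = -52
P_3→P_4: (-8)(5) − (-6)(6) = -4
P_4→P_5: (-6)(-3) − (2)(5) = 8
P_5→P_6: (2)(-8) − (9)(-3) = 11
P_6→P_1: (9)(-6) − (-10)(-8) = -134
Σ = -187
Signed area = Σ/2 = -93.5 (negative ⇒ clockwise traversal).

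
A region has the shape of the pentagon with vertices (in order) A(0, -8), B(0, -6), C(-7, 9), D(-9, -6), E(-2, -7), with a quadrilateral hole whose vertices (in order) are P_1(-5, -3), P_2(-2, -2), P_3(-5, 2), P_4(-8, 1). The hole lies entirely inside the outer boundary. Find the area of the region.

Outer boundary:
Apply the surveyor's formula: 2A = Σ (x_i·y_{i+1} − x_{i+1}·y_i), indices taken mod 5.
A→B: (0)(-6) − (0)(-8) = 0
B→C: (0)(9) − (-7)(-6) = -42
C→D: (-7)(-6) − (-9)(9) = 123
D→E: (-9)(-7) − (-2)(-6) = 51
E→A: (-2)(-8) − (0)(-7) = 16
Σ = 148
Area = |Σ|/2 = 74.
Hole:
Apply the shoelace formula: 2A = Σ (x_i·y_{i+1} − x_{i+1}·y_i), indices taken mod 4.
Σ = (4) + (-14) + (11) + (29) = 30
Area = |Σ|/2 = 15.
Net area = 74 − 15 = 59.

59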